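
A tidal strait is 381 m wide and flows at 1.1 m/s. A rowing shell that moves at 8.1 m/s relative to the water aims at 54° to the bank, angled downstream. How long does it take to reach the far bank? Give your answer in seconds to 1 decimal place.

58.1 s

The component of the rowing shell's velocity perpendicular to the bank is 8.1 × sin 54° = 6.553 m/s.
The current is parallel to the bank, so it does not affect the crossing time.
Time = 381 / 6.553 = 58.141 s.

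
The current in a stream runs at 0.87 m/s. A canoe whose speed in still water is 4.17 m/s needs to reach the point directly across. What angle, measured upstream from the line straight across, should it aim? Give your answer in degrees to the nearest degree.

12°

To cancel the current, the upstream component of the canoe's velocity must equal the flow: 4.17 sin θ = 0.87.
sin θ = 0.87 / 4.17 = 0.2086.
θ = arcsin(0.2086) = 12.042°.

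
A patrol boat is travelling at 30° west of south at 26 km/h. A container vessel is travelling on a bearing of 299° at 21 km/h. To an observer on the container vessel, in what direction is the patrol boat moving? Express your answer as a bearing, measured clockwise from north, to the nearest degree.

171°

Taking east as x and north as y: patrol boat velocity = (-13.000, -22.517) km/h; container vessel velocity = (-18.367, 10.181) km/h.
Velocity of patrol boat relative to container vessel = (-13.000, -22.517) − (-18.367, 10.181) = (5.367, -32.698) km/h.
Bearing = atan2(5.37, -32.70) = 170.68° clockwise from north.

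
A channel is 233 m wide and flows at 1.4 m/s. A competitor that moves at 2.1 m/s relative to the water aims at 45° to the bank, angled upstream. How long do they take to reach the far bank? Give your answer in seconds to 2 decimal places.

The component of the competitor's velocity perpendicular to the bank is 2.1 × sin 45° = 1.485 m/s.
The current is parallel to the bank, so it does not affect the crossing time.
Time = 233 / 1.485 = 156.910 s.

156.91 s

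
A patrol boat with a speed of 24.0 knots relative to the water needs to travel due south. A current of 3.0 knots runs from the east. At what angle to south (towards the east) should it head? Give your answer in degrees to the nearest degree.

The current pushes perpendicular to the desired track; the heading must have a component into the current equal to 3.0 knots: 24.0 sin θ = 3.0.
sin θ = 0.1250, so θ = 7.181°.

7°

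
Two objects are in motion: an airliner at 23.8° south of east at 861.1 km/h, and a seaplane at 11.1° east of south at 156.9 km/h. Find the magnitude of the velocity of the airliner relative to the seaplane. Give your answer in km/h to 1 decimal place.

Taking east as x and north as y: airliner velocity = (787.872, -347.493) km/h; seaplane velocity = (30.207, -153.965) km/h.
Velocity of airliner relative to seaplane = (787.872, -347.493) − (30.207, -153.965) = (757.665, -193.528) km/h.
Magnitude = |(757.665, -193.528)| = 781.991 km/h.

782.0 km/h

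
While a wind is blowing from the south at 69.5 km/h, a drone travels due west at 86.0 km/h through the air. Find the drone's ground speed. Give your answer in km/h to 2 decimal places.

110.57 km/h

Taking east as x and north as y: velocity relative to the air = (-86.000, 0.000) km/h; the air relative to ground = (0.000, 69.500) km/h.
Velocity relative to ground = (-86.000, 0.000) + (0.000, 69.500) = (-86.000, 69.500) km/h.
Speed = |(-86.000, 69.500)| = 110.572 km/h.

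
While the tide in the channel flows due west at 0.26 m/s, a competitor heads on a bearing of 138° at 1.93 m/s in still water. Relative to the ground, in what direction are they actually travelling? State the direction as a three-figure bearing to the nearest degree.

Taking east as x and north as y: velocity relative to the water = (1.291, -1.434) m/s; the water relative to ground = (-0.260, 0.000) m/s.
Velocity relative to ground = (1.291, -1.434) + (-0.260, 0.000) = (1.031, -1.434) m/s.
Bearing = atan2(1.03, -1.43) = 144.28° clockwise from north.

144°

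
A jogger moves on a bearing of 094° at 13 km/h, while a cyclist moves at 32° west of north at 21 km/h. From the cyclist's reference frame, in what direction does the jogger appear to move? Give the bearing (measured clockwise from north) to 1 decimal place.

127.8°

Taking east as x and north as y: jogger velocity = (12.968, -0.907) km/h; cyclist velocity = (-11.128, 17.809) km/h.
Velocity of jogger relative to cyclist = (12.968, -0.907) − (-11.128, 17.809) = (24.097, -18.716) km/h.
Bearing = atan2(24.10, -18.72) = 127.84° clockwise from north.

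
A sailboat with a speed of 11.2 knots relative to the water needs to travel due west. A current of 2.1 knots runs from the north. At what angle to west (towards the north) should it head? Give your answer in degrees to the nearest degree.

11°

The current pushes perpendicular to the desired track; the heading must have a component into the current equal to 2.1 knots: 11.2 sin θ = 2.1.
sin θ = 0.1875, so θ = 10.807°.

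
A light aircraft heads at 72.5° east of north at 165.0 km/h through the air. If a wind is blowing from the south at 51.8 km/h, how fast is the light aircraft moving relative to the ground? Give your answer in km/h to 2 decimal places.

Taking east as x and north as y: velocity relative to the air = (157.363, 49.616) km/h; the air relative to ground = (0.000, 51.800) km/h.
Velocity relative to ground = (157.363, 49.616) + (0.000, 51.800) = (157.363, 101.416) km/h.
Speed = |(157.363, 101.416)| = 187.212 km/h.

187.21 km/h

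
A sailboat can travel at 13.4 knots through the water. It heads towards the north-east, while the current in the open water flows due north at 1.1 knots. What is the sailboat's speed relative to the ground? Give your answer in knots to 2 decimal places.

14.20 knots

Taking east as x and north as y: velocity relative to the water = (9.475, 9.475) knots; the water relative to ground = (0.000, 1.100) knots.
Velocity relative to ground = (9.475, 9.475) + (0.000, 1.100) = (9.475, 10.575) knots.
Speed = |(9.475, 10.575)| = 14.199 knots.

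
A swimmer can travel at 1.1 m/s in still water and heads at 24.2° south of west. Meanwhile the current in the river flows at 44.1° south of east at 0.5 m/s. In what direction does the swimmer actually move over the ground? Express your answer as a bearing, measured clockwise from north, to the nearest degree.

219°

Taking east as x and north as y: velocity relative to the water = (-1.003, -0.451) m/s; the water relative to ground = (0.359, -0.348) m/s.
Velocity relative to ground = (-1.003, -0.451) + (0.359, -0.348) = (-0.644, -0.799) m/s.
Bearing = atan2(-0.64, -0.80) = 218.89° clockwise from north.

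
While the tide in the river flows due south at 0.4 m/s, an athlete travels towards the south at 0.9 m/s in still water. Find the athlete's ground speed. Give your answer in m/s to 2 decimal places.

1.30 m/s

Taking east as x and north as y: velocity relative to the water = (0.000, -0.900) m/s; the water relative to ground = (0.000, -0.400) m/s.
Velocity relative to ground = (0.000, -0.900) + (0.000, -0.400) = (0.000, -1.300) m/s.
Speed = |(0.000, -1.300)| = 1.300 m/s.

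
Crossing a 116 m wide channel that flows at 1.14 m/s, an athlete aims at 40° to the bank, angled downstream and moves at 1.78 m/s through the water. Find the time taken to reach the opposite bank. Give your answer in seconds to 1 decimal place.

101.4 s

The component of the athlete's velocity perpendicular to the bank is 1.78 × sin 40° = 1.144 m/s.
The current is parallel to the bank, so it does not affect the crossing time.
Time = 116 / 1.144 = 101.384 s.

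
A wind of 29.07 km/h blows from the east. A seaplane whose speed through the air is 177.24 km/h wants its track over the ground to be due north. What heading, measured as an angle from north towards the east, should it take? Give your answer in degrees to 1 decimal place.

9.4°

The wind pushes perpendicular to the desired track; the heading must have a component into the wind equal to 29.07 km/h: 177.24 sin θ = 29.07.
sin θ = 0.1640, so θ = 9.440°.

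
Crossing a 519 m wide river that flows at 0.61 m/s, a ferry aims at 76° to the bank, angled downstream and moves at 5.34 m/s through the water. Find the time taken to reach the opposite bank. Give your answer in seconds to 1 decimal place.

100.2 s

The component of the ferry's velocity perpendicular to the bank is 5.34 × sin 76° = 5.181 m/s.
The flow acts along the bank and has no component across it.
Time = 519 / 5.181 = 100.166 s.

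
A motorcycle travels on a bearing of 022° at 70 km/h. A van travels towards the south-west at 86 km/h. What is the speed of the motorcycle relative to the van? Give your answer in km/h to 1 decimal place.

152.9 km/h

Taking east as x and north as y: motorcycle velocity = (26.222, 64.903) km/h; van velocity = (-60.811, -60.811) km/h.
Velocity of motorcycle relative to van = (26.222, 64.903) − (-60.811, -60.811) = (87.034, 125.714) km/h.
Magnitude = |(87.034, 125.714)| = 152.902 km/h.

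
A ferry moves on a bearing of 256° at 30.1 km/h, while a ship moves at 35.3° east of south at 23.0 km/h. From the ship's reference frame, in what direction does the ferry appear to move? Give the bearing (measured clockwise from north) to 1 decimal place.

Taking east as x and north as y: ferry velocity = (-29.206, -7.282) km/h; ship velocity = (13.291, -18.771) km/h.
Velocity of ferry relative to ship = (-29.206, -7.282) − (13.291, -18.771) = (-42.497, 11.489) km/h.
Bearing = atan2(-42.50, 11.49) = 285.13° clockwise from north.

285.1°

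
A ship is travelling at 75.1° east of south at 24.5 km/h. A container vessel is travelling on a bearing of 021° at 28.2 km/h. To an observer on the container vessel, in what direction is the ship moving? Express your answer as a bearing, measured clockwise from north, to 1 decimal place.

157.4°

Taking east as x and north as y: ship velocity = (23.676, -6.300) km/h; container vessel velocity = (10.106, 26.327) km/h.
Velocity of ship relative to container vessel = (23.676, -6.300) − (10.106, 26.327) = (13.570, -32.627) km/h.
Bearing = atan2(13.57, -32.63) = 157.42° clockwise from north.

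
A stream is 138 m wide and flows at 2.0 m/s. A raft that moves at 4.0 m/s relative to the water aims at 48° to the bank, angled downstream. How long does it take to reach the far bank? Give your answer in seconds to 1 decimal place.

46.4 s

The component of the raft's velocity perpendicular to the bank is 4.0 × sin 48° = 2.973 m/s.
Only the cross-stream component determines the crossing time; the current contributes nothing perpendicular to the bank.
Time = 138 / 2.973 = 46.424 s.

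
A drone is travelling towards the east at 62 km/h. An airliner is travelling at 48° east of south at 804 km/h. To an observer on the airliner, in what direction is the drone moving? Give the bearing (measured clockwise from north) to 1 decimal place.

Taking east as x and north as y: drone velocity = (62.000, 0.000) km/h; airliner velocity = (597.488, -537.981) km/h.
Velocity of drone relative to airliner = (62.000, 0.000) − (597.488, -537.981) = (-535.488, 537.981) km/h.
Bearing = atan2(-535.49, 537.98) = 315.13° clockwise from north.

315.1°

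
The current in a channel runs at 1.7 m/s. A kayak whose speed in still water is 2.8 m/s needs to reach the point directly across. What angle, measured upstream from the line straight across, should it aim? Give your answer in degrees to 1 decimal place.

To cancel the current, the upstream component of the kayak's velocity must equal the flow: 2.8 sin θ = 1.7.
sin θ = 1.7 / 2.8 = 0.6071.
θ = arcsin(0.6071) = 37.383°.

37.4°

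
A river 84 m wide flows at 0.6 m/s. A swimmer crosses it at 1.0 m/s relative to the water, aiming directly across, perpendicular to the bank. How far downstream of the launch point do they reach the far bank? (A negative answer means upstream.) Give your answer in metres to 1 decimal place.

50.4 m

Perpendicular speed = 1.000 m/s; crossing time = 84 / 1.000 = 84.000 s.
Net downstream speed = 0.600 m/s.
Drift = 0.600 × 84.000 = 50.400 m (downstream).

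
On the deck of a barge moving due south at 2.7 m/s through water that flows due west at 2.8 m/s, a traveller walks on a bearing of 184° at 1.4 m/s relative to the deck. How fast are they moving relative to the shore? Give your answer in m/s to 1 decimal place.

5.0 m/s

In east/north components (m/s): traveller relative to barge = (-0.098, -1.397); barge relative to water = (0.000, -2.700); water relative to ground = (-2.800, 0.000).
Sum = (-2.898, -4.097) m/s.
Speed = |(-2.898, -4.097)| = 5.018 m/s.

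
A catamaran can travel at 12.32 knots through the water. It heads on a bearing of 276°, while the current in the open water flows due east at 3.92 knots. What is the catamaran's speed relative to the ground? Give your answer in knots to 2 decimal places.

8.43 knots

Taking east as x and north as y: velocity relative to the water = (-12.253, 1.288) knots; the water relative to ground = (3.920, 0.000) knots.
Velocity relative to ground = (-12.253, 1.288) + (3.920, 0.000) = (-8.333, 1.288) knots.
Speed = |(-8.333, 1.288)| = 8.431 knots.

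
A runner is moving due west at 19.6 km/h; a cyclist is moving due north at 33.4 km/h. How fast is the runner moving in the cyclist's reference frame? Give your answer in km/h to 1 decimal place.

38.7 km/h

Taking east as x and north as y: runner velocity = (-19.600, 0.000) km/h; cyclist velocity = (0.000, 33.400) km/h.
Velocity of runner relative to cyclist = (-19.600, 0.000) − (0.000, 33.400) = (-19.600, -33.400) km/h.
Magnitude = |(-19.600, -33.400)| = 38.726 km/h.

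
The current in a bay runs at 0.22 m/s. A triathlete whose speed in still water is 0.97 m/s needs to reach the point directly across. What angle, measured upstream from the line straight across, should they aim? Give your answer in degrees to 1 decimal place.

13.1°

To cancel the current, the upstream component of the triathlete's velocity must equal the flow: 0.97 sin θ = 0.22.
sin θ = 0.22 / 0.97 = 0.2268.
θ = arcsin(0.2268) = 13.109°.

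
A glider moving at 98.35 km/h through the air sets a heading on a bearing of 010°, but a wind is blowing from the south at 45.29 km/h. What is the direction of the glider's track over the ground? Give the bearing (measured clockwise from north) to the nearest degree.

007°

Taking east as x and north as y: velocity relative to the air = (17.078, 96.856) km/h; the air relative to ground = (0.000, 45.290) km/h.
Velocity relative to ground = (17.078, 96.856) + (0.000, 45.290) = (17.078, 142.146) km/h.
Bearing = atan2(17.08, 142.15) = 6.85° clockwise from north.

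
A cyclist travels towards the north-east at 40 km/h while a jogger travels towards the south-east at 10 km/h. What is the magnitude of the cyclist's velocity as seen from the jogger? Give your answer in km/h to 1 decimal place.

41.2 km/h

Taking east as x and north as y: cyclist velocity = (28.284, 28.284) km/h; jogger velocity = (7.071, -7.071) km/h.
Velocity of cyclist relative to jogger = (28.284, 28.284) − (7.071, -7.071) = (21.213, 35.355) km/h.
Magnitude = |(21.213, 35.355)| = 41.231 km/h.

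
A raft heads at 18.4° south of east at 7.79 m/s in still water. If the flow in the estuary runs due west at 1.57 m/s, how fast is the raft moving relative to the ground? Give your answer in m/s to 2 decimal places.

Taking east as x and north as y: velocity relative to the water = (7.392, -2.459) m/s; the water relative to ground = (-1.570, 0.000) m/s.
Velocity relative to ground = (7.392, -2.459) + (-1.570, 0.000) = (5.822, -2.459) m/s.
Speed = |(5.822, -2.459)| = 6.320 m/s.

6.32 m/s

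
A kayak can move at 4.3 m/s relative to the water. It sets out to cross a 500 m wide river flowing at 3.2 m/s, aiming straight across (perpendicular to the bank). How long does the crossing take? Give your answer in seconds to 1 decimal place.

116.3 s

The component of the kayak's velocity perpendicular to the bank is 4.3 m/s.
The current is parallel to the bank, so it does not affect the crossing time.
Time = 500 / 4.300 = 116.279 s.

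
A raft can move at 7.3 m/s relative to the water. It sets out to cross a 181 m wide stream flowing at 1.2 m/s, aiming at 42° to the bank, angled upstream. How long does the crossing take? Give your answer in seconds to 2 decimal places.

The component of the raft's velocity perpendicular to the bank is 7.3 × sin 42° = 4.885 m/s.
The flow acts along the bank and has no component across it.
Time = 181 / 4.885 = 37.055 s.

37.05 s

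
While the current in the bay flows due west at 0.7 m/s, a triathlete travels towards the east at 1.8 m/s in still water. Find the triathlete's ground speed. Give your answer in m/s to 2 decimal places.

Taking east as x and north as y: velocity relative to the water = (1.800, 0.000) m/s; the water relative to ground = (-0.700, 0.000) m/s.
Velocity relative to ground = (1.800, 0.000) + (-0.700, 0.000) = (1.100, 0.000) m/s.
Speed = |(1.100, 0.000)| = 1.100 m/s.

1.10 m/s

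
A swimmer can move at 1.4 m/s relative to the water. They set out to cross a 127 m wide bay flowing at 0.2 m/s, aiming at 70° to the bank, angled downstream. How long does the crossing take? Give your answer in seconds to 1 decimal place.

96.5 s

The component of the swimmer's velocity perpendicular to the bank is 1.4 × sin 70° = 1.316 m/s.
The flow acts along the bank and has no component across it.
Time = 127 / 1.316 = 96.536 s.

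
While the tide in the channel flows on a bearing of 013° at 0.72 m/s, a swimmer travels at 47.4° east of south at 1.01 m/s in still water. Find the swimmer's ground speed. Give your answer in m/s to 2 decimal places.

Taking east as x and north as y: velocity relative to the water = (0.743, -0.684) m/s; the water relative to ground = (0.162, 0.702) m/s.
Velocity relative to ground = (0.743, -0.684) + (0.162, 0.702) = (0.905, 0.018) m/s.
Speed = |(0.905, 0.018)| = 0.906 m/s.

0.91 m/s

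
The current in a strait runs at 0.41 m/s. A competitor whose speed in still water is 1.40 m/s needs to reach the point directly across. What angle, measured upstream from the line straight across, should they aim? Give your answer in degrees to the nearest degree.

To cancel the current, the upstream component of the competitor's velocity must equal the flow: 1.40 sin θ = 0.41.
sin θ = 0.41 / 1.40 = 0.2929.
θ = arcsin(0.2929) = 17.029°.

17°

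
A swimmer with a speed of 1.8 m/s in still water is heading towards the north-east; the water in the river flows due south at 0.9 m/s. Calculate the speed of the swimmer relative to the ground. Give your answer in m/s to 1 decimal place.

Taking east as x and north as y: velocity relative to the water = (1.273, 1.273) m/s; the water relative to ground = (0.000, -0.900) m/s.
Velocity relative to ground = (1.273, 1.273) + (0.000, -0.900) = (1.273, 0.373) m/s.
Speed = |(1.273, 0.373)| = 1.326 m/s.

1.3 m/s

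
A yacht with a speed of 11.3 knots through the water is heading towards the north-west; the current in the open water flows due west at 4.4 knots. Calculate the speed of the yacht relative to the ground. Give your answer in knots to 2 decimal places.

14.74 knots

Taking east as x and north as y: velocity relative to the water = (-7.990, 7.990) knots; the water relative to ground = (-4.400, 0.000) knots.
Velocity relative to ground = (-7.990, 7.990) + (-4.400, 0.000) = (-12.390, 7.990) knots.
Speed = |(-12.390, 7.990)| = 14.743 knots.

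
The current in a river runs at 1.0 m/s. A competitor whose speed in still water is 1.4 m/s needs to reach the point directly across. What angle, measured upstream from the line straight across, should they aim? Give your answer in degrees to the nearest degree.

46°

To cancel the current, the upstream component of the competitor's velocity must equal the flow: 1.4 sin θ = 1.0.
sin θ = 1.0 / 1.4 = 0.7143.
θ = arcsin(0.7143) = 45.585°.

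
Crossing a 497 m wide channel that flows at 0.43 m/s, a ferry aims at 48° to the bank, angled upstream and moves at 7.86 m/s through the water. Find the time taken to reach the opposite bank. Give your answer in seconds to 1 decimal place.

85.1 s

The component of the ferry's velocity perpendicular to the bank is 7.86 × sin 48° = 5.841 m/s.
The current is parallel to the bank, so it does not affect the crossing time.
Time = 497 / 5.841 = 85.086 s.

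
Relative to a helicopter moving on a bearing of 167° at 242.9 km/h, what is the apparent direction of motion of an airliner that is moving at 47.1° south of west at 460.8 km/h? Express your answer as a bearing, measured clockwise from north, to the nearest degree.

Taking east as x and north as y: airliner velocity = (-313.676, -337.556) km/h; helicopter velocity = (54.641, -236.674) km/h.
Velocity of airliner relative to helicopter = (-313.676, -337.556) − (54.641, -236.674) = (-368.317, -100.881) km/h.
Bearing = atan2(-368.32, -100.88) = 254.68° clockwise from north.

255°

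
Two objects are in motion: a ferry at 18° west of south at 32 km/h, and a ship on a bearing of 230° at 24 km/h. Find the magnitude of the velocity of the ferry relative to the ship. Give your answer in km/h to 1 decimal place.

17.2 km/h

Taking east as x and north as y: ferry velocity = (-9.889, -30.434) km/h; ship velocity = (-18.385, -15.427) km/h.
Velocity of ferry relative to ship = (-9.889, -30.434) − (-18.385, -15.427) = (8.497, -15.007) km/h.
Magnitude = |(8.497, -15.007)| = 17.245 km/h.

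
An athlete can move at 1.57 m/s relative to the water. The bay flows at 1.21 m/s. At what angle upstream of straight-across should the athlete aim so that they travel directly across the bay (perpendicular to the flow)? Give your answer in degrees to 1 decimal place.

To cancel the current, the upstream component of the athlete's velocity must equal the flow: 1.57 sin θ = 1.21.
sin θ = 1.21 / 1.57 = 0.7707.
θ = arcsin(0.7707) = 50.417°.

50.4°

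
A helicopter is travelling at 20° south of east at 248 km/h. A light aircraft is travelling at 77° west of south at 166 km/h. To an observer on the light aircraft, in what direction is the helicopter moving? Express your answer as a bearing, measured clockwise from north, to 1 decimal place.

096.9°

Taking east as x and north as y: helicopter velocity = (233.044, -84.821) km/h; light aircraft velocity = (-161.745, -37.342) km/h.
Velocity of helicopter relative to light aircraft = (233.044, -84.821) − (-161.745, -37.342) = (394.789, -47.479) km/h.
Bearing = atan2(394.79, -47.48) = 96.86° clockwise from north.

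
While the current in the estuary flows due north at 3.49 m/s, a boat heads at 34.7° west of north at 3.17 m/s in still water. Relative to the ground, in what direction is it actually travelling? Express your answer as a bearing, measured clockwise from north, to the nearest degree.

Taking east as x and north as y: velocity relative to the water = (-1.805, 2.606) m/s; the water relative to ground = (0.000, 3.490) m/s.
Velocity relative to ground = (-1.805, 2.606) + (0.000, 3.490) = (-1.805, 6.096) m/s.
Bearing = atan2(-1.80, 6.10) = 343.51° clockwise from north.

344°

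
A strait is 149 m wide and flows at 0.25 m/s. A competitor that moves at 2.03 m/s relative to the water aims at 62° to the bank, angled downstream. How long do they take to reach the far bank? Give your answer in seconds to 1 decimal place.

83.1 s

The component of the competitor's velocity perpendicular to the bank is 2.03 × sin 62° = 1.792 m/s.
The flow acts along the bank and has no component across it.
Time = 149 / 1.792 = 83.130 s.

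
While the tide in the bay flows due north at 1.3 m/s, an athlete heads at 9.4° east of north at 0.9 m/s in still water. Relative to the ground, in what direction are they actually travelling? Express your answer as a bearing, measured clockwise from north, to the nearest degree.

Taking east as x and north as y: velocity relative to the water = (0.147, 0.888) m/s; the water relative to ground = (0.000, 1.300) m/s.
Velocity relative to ground = (0.147, 0.888) + (0.000, 1.300) = (0.147, 2.188) m/s.
Bearing = atan2(0.15, 2.19) = 3.84° clockwise from north.

004°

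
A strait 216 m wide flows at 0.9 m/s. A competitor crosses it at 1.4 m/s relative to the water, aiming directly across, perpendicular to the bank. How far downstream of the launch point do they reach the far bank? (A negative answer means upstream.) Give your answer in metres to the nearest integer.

Perpendicular speed = 1.400 m/s; crossing time = 216 / 1.400 = 154.286 s.
Net downstream speed = 0.900 m/s.
Drift = 0.900 × 154.286 = 138.857 m (downstream).

139 m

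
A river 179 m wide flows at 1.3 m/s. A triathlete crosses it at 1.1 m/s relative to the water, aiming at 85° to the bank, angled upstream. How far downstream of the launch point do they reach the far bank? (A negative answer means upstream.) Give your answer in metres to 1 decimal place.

Perpendicular speed = 1.096 m/s; crossing time = 179 / 1.096 = 163.349 s.
Net downstream speed = 1.204 m/s.
Drift = 1.204 × 163.349 = 196.693 m (downstream).

196.7 m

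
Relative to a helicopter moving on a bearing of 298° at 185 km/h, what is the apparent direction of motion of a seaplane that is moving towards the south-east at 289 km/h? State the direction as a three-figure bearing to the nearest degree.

128°

Taking east as x and north as y: seaplane velocity = (204.354, -204.354) km/h; helicopter velocity = (-163.345, 86.852) km/h.
Velocity of seaplane relative to helicopter = (204.354, -204.354) − (-163.345, 86.852) = (367.699, -291.206) km/h.
Bearing = atan2(367.70, -291.21) = 128.38° clockwise from north.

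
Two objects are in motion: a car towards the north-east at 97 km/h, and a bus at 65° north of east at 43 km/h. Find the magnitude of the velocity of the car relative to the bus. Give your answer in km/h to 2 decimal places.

58.47 km/h

Taking east as x and north as y: car velocity = (68.589, 68.589) km/h; bus velocity = (18.173, 38.971) km/h.
Velocity of car relative to bus = (68.589, 68.589) − (18.173, 38.971) = (50.417, 29.618) km/h.
Magnitude = |(50.417, 29.618)| = 58.473 km/h.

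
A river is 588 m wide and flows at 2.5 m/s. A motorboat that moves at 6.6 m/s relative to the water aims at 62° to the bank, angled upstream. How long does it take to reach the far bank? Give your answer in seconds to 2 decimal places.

100.90 s

The component of the motorboat's velocity perpendicular to the bank is 6.6 × sin 62° = 5.827 m/s.
The flow acts along the bank and has no component across it.
Time = 588 / 5.827 = 100.902 s.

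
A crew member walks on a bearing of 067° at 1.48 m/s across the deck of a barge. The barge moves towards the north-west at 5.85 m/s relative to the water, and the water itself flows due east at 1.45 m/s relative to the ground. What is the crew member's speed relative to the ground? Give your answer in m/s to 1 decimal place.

4.9 m/s

In east/north components (m/s): crew member relative to barge = (1.362, 0.578); barge relative to water = (-4.137, 4.137); water relative to ground = (1.450, 0.000).
Sum = (-1.324, 4.715) m/s.
Speed = |(-1.324, 4.715)| = 4.897 m/s.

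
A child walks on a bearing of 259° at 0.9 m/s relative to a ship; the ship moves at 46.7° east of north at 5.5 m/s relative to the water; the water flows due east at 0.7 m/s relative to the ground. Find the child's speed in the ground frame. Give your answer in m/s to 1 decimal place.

5.2 m/s

In east/north components (m/s): child relative to ship = (-0.883, -0.172); ship relative to water = (4.003, 3.772); water relative to ground = (0.700, 0.000).
Sum = (3.819, 3.600) m/s.
Speed = |(3.819, 3.600)| = 5.249 m/s.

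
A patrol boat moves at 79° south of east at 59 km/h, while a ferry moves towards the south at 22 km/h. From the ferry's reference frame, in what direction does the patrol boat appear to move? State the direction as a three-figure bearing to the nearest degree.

Taking east as x and north as y: patrol boat velocity = (11.258, -57.916) km/h; ferry velocity = (0.000, -22.000) km/h.
Velocity of patrol boat relative to ferry = (11.258, -57.916) − (0.000, -22.000) = (11.258, -35.916) km/h.
Bearing = atan2(11.26, -35.92) = 162.60° clockwise from north.

163°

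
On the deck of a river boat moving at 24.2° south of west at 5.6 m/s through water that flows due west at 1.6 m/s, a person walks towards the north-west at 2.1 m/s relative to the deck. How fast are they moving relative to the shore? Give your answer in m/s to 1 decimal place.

In east/north components (m/s): person relative to river boat = (-1.485, 1.485); river boat relative to water = (-5.108, -2.296); water relative to ground = (-1.600, 0.000).
Sum = (-8.193, -0.811) m/s.
Speed = |(-8.193, -0.811)| = 8.233 m/s.

8.2 m/s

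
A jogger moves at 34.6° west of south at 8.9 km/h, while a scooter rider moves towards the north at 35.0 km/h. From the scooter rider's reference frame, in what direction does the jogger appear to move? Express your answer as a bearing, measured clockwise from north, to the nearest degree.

Taking east as x and north as y: jogger velocity = (-5.054, -7.326) km/h; scooter rider velocity = (0.000, 35.000) km/h.
Velocity of jogger relative to scooter rider = (-5.054, -7.326) − (0.000, 35.000) = (-5.054, -42.326) km/h.
Bearing = atan2(-5.05, -42.33) = 186.81° clockwise from north.

187°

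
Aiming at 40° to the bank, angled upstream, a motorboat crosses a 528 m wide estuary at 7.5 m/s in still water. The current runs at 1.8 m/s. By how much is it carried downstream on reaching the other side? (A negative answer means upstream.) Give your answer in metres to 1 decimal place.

Perpendicular speed = 4.821 m/s; crossing time = 528 / 4.821 = 109.523 s.
Net downstream speed = -3.945 m/s.
Drift = -3.945 × 109.523 = -432.105 m (upstream).

-432.1 m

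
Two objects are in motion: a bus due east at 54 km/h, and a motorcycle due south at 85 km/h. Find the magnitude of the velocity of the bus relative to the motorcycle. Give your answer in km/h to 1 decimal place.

Taking east as x and north as y: bus velocity = (54.000, 0.000) km/h; motorcycle velocity = (0.000, -85.000) km/h.
Velocity of bus relative to motorcycle = (54.000, 0.000) − (0.000, -85.000) = (54.000, 85.000) km/h.
Magnitude = |(54.000, 85.000)| = 100.703 km/h.

100.7 km/h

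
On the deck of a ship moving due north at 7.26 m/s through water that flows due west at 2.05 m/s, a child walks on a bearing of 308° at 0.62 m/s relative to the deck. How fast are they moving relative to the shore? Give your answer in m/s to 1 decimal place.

8.1 m/s

In east/north components (m/s): child relative to ship = (-0.489, 0.382); ship relative to water = (0.000, 7.260); water relative to ground = (-2.050, 0.000).
Sum = (-2.539, 7.642) m/s.
Speed = |(-2.539, 7.642)| = 8.052 m/s.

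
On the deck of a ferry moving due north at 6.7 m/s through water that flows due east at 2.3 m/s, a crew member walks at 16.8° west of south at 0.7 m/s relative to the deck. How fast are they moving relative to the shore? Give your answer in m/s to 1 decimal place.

6.4 m/s

In east/north components (m/s): crew member relative to ferry = (-0.202, -0.670); ferry relative to water = (0.000, 6.700); water relative to ground = (2.300, 0.000).
Sum = (2.098, 6.030) m/s.
Speed = |(2.098, 6.030)| = 6.384 m/s.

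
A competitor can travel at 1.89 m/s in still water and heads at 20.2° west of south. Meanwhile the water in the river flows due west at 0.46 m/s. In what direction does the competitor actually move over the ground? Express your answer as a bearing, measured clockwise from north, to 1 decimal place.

212.1°

Taking east as x and north as y: velocity relative to the water = (-0.653, -1.774) m/s; the water relative to ground = (-0.460, 0.000) m/s.
Velocity relative to ground = (-0.653, -1.774) + (-0.460, 0.000) = (-1.113, -1.774) m/s.
Bearing = atan2(-1.11, -1.77) = 212.10° clockwise from north.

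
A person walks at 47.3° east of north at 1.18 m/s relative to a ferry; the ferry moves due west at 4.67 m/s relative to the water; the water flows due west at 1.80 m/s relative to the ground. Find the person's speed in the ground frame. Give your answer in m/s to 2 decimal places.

In east/north components (m/s): person relative to ferry = (0.867, 0.800); ferry relative to water = (-4.670, 0.000); water relative to ground = (-1.800, 0.000).
Sum = (-5.603, 0.800) m/s.
Speed = |(-5.603, 0.800)| = 5.660 m/s.

5.66 m/s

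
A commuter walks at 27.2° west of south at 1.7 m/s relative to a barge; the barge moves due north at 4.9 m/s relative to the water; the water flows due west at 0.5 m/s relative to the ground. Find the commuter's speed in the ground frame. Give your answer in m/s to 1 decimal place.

3.6 m/s

In east/north components (m/s): commuter relative to barge = (-0.777, -1.512); barge relative to water = (0.000, 4.900); water relative to ground = (-0.500, 0.000).
Sum = (-1.277, 3.388) m/s.
Speed = |(-1.277, 3.388)| = 3.621 m/s.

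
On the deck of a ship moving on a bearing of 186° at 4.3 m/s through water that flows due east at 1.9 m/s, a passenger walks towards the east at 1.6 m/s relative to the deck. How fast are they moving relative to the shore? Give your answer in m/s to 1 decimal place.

5.3 m/s

In east/north components (m/s): passenger relative to ship = (1.600, 0.000); ship relative to water = (-0.449, -4.276); water relative to ground = (1.900, 0.000).
Sum = (3.051, -4.276) m/s.
Speed = |(3.051, -4.276)| = 5.253 m/s.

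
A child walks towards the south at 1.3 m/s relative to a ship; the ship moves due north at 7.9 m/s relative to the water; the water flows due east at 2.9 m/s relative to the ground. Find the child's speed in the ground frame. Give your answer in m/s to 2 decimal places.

7.21 m/s

In east/north components (m/s): child relative to ship = (0.000, -1.300); ship relative to water = (0.000, 7.900); water relative to ground = (2.900, 0.000).
Sum = (2.900, 6.600) m/s.
Speed = |(2.900, 6.600)| = 7.209 m/s.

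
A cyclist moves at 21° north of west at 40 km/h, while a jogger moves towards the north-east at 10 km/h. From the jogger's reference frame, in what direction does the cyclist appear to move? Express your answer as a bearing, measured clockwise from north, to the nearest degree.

Taking east as x and north as y: cyclist velocity = (-37.343, 14.335) km/h; jogger velocity = (7.071, 7.071) km/h.
Velocity of cyclist relative to jogger = (-37.343, 14.335) − (7.071, 7.071) = (-44.414, 7.264) km/h.
Bearing = atan2(-44.41, 7.26) = 279.29° clockwise from north.

279°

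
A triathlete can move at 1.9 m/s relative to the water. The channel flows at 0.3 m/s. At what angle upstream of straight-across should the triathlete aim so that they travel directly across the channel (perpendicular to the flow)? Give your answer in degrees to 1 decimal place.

9.1°

To cancel the current, the upstream component of the triathlete's velocity must equal the flow: 1.9 sin θ = 0.3.
sin θ = 0.3 / 1.9 = 0.1579.
θ = arcsin(0.1579) = 9.085°.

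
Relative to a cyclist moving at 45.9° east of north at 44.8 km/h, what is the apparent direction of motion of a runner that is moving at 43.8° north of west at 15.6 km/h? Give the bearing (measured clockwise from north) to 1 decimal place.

Taking east as x and north as y: runner velocity = (-11.259, 10.797) km/h; cyclist velocity = (32.172, 31.177) km/h.
Velocity of runner relative to cyclist = (-11.259, 10.797) − (32.172, 31.177) = (-43.432, -20.379) km/h.
Bearing = atan2(-43.43, -20.38) = 244.86° clockwise from north.

244.9°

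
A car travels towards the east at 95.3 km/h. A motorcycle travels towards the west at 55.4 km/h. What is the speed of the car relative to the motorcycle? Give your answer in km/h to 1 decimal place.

Taking east as x and north as y: car velocity = (95.300, 0.000) km/h; motorcycle velocity = (-55.400, 0.000) km/h.
Velocity of car relative to motorcycle = (95.300, 0.000) − (-55.400, 0.000) = (150.700, 0.000) km/h.
Magnitude = |(150.700, 0.000)| = 150.700 km/h.

150.7 km/h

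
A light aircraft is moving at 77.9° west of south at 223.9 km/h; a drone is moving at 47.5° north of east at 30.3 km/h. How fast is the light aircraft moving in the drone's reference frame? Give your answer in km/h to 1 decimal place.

249.2 km/h

Taking east as x and north as y: light aircraft velocity = (-218.926, -46.934) km/h; drone velocity = (20.470, 22.340) km/h.
Velocity of light aircraft relative to drone = (-218.926, -46.934) − (20.470, 22.340) = (-239.396, -69.273) km/h.
Magnitude = |(-239.396, -69.273)| = 249.217 km/h.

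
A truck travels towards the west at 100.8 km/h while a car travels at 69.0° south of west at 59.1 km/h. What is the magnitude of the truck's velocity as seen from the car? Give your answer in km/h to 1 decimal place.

96.9 km/h

Taking east as x and north as y: truck velocity = (-100.800, 0.000) km/h; car velocity = (-21.180, -55.175) km/h.
Velocity of truck relative to car = (-100.800, 0.000) − (-21.180, -55.175) = (-79.620, 55.175) km/h.
Magnitude = |(-79.620, 55.175)| = 96.869 km/h.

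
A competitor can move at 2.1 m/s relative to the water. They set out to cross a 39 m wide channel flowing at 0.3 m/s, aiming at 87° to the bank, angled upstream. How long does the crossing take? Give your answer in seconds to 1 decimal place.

18.6 s

The component of the competitor's velocity perpendicular to the bank is 2.1 × sin 87° = 2.097 m/s.
The current is parallel to the bank, so it does not affect the crossing time.
Time = 39 / 2.097 = 18.597 s.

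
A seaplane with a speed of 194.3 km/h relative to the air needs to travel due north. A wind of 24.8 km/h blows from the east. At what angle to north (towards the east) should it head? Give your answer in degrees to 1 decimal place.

7.3°

The wind pushes perpendicular to the desired track; the heading must have a component into the wind equal to 24.8 km/h: 194.3 sin θ = 24.8.
sin θ = 0.1276, so θ = 7.333°.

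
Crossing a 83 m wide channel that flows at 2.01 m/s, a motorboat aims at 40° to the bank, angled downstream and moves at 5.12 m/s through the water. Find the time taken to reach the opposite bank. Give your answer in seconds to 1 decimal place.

The component of the motorboat's velocity perpendicular to the bank is 5.12 × sin 40° = 3.291 m/s.
The flow acts along the bank and has no component across it.
Time = 83 / 3.291 = 25.220 s.

25.2 s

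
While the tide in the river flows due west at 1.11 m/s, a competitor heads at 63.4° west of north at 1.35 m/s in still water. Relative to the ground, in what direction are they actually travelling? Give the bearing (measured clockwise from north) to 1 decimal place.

Taking east as x and north as y: velocity relative to the water = (-1.207, 0.604) m/s; the water relative to ground = (-1.110, 0.000) m/s.
Velocity relative to ground = (-1.207, 0.604) + (-1.110, 0.000) = (-2.317, 0.604) m/s.
Bearing = atan2(-2.32, 0.60) = 284.62° clockwise from north.

284.6°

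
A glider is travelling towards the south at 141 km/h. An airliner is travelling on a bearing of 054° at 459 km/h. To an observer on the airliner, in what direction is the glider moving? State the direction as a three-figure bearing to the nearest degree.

222°

Taking east as x and north as y: glider velocity = (0.000, -141.000) km/h; airliner velocity = (371.339, 269.793) km/h.
Velocity of glider relative to airliner = (0.000, -141.000) − (371.339, 269.793) = (-371.339, -410.793) km/h.
Bearing = atan2(-371.34, -410.79) = 222.11° clockwise from north.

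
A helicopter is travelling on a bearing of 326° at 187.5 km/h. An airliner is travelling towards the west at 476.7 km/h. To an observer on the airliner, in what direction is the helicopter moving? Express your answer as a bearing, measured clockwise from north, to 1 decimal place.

Taking east as x and north as y: helicopter velocity = (-104.849, 155.445) km/h; airliner velocity = (-476.700, 0.000) km/h.
Velocity of helicopter relative to airliner = (-104.849, 155.445) − (-476.700, 0.000) = (371.851, 155.445) km/h.
Bearing = atan2(371.85, 155.44) = 67.31° clockwise from north.

067.3°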